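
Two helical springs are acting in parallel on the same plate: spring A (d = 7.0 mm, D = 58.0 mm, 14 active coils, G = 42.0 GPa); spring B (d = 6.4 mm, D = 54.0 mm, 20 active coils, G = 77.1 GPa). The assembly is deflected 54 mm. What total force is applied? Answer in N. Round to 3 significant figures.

526 N

k_A = Gd⁴/(8D³N_a) = (42.0×10³)(7.0⁴)/(8·58.0³·14) = 4.6147 N/mm
k_B = Gd⁴/(8D³N_a) = (77.1×10³)(6.4⁴)/(8·54.0³·20) = 5.1342 N/mm
Parallel: k_eq = 4.6147 + 5.1342 = 9.7489 N/mm
F = k_eq·δ = 9.7489·54 = 526.44 N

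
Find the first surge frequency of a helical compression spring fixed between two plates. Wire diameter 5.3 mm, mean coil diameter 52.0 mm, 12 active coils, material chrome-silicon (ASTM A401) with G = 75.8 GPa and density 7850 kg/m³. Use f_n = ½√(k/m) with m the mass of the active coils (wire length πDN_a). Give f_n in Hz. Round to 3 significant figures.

57.1 Hz

k = Gd⁴/(8D³N_a) = (75.8×10³)(5.3⁴)/(8·52.0³·12) = 4.4309 N/mm = 4430.9 N/m
Wire length L = πDN_a = π·52.0·12 = 1960.4 mm
m = ρ·(πd²/4)·L = 7850 × 22.062×10⁻⁶ m² × 1.9604 m = 0.3395 kg
f_n = ½√(k/m) = 0.5·√(4430.9/0.3395) = 0.5·√(13051) = 57.121 Hz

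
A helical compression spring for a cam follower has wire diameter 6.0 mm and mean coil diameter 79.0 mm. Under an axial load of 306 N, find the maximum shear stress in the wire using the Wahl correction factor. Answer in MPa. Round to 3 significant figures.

316 MPa

Spring index C = D/d = 79.0/6.0 = 13.1667
K_W = (4C−1)/(4C−4) + 0.615/C = 51.667/48.667 + 0.0467 = 1.1084
τ₀ = 8FD/(πd³) = 8·306·79.0/(π·6.0³) = 193392/678.58 = 284.99 MPa
τ_max = K·τ₀ = 1.1084 × 284.99 = 315.87 MPa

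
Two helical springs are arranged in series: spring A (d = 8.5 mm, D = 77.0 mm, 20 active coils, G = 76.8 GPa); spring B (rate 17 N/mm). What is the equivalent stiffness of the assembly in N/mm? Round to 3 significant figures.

4.15 N/mm

k_A = Gd⁴/(8D³N_a) = (76.8×10³)(8.5⁴)/(8·77.0³·20) = 5.4884 N/mm
Series: 1/k_eq = 1/5.4884 + 1/17 = 0.24103; k_eq = 4.1489 N/mm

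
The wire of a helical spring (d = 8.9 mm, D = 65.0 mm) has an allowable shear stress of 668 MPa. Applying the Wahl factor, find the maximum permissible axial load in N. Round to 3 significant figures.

C = D/d = 65.0/8.9 = 7.3034
K_W = (4C−1)/(4C−4) + 0.615/C = 28.213/25.213 + 0.0842 = 1.2032
τ_max = K·8FD/(πd³) → F_max = τ_allow·πd³/(8DK)
F_max = 668·π·8.9³/(8·65.0·1.2032) = 1.4794e+06/625.66 = 2364.6 N

2360 N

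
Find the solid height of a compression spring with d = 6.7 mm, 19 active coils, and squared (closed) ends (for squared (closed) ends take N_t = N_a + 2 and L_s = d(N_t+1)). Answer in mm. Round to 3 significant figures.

squared (closed) ends: N_t = N_a + 2 = 19 + 2 = 21
L_s = d·(N_t+1) = 6.7 × 22 = 147.4 mm

147 mm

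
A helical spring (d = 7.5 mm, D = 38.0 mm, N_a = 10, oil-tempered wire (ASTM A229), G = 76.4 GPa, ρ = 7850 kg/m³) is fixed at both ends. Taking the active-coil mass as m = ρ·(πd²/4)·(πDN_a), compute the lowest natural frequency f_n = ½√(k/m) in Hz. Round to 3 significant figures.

k = Gd⁴/(8D³N_a) = (76.4×10³)(7.5⁴)/(8·38.0³·10) = 55.068 N/mm = 55068 N/m
Wire length L = πDN_a = π·38.0·10 = 1193.8 mm
m = ρ·(πd²/4)·L = 7850 × 44.179×10⁻⁶ m² × 1.1938 m = 0.41401 kg
f_n = ½√(k/m) = 0.5·√(55068/0.41401) = 0.5·√(1.3301e+05) = 182.35 Hz

182 Hz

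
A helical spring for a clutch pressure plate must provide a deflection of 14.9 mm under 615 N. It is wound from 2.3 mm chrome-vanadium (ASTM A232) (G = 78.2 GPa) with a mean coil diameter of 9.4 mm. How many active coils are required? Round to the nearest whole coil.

8

Required rate k = F/δ = 615/14.9 = 41.275 N/mm
N_a = Gd⁴/(8D³k) = (78.2×10³ × 2.3⁴)/(8 × 9.4³ × 41.275)
    = 2.18836e+06 / 274260 = 7.979 → 8 coils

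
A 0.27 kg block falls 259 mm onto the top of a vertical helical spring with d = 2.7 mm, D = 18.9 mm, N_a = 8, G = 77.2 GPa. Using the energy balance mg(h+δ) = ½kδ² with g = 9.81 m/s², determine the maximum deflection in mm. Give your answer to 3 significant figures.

12.3 mm

k = Gd⁴/(8D³N_a) = (77.2×10³)(2.7⁴)/(8·18.9³·8) = 9.4953 N/mm
W = mg = 0.27 × 9.81 = 2.6487 N
½kδ² − Wδ − Wh = 0 → δ = (W + √(W² + 2kWh))/k
δ = (2.6487 + √(7.0156 + 13027.8))/9.4953 = (2.6487 + 114.17)/9.4953 = 12.303 mm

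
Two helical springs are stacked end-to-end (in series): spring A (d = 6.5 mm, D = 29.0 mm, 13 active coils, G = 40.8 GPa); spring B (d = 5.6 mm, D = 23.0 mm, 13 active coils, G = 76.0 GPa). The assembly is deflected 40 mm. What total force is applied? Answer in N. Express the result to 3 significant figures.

773 N

k_A = Gd⁴/(8D³N_a) = (40.8×10³)(6.5⁴)/(8·29.0³·13) = 28.714 N/mm
k_B = Gd⁴/(8D³N_a) = (76.0×10³)(5.6⁴)/(8·23.0³·13) = 59.068 N/mm
Series: 1/k_eq = 1/28.714 + 1/59.068 = 0.051757; k_eq = 19.321 N/mm
F = k_eq·δ = 19.321·40 = 772.85 N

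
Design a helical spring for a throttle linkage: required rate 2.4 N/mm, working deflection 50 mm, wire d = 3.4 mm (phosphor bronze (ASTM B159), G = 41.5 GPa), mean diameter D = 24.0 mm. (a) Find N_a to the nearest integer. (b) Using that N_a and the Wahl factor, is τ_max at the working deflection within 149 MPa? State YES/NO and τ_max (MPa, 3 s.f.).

N_a = Gd⁴/(8D³k) = (41.5×10³)(3.4⁴)/(8·24.0³·2.4) = 20.89 → N_a = 21
Actual rate k = Gd⁴/(8D³·21) = 2.3879 N/mm
Working load F = kδ = 2.3879·50 = 119.4 N
C = 24.0/3.4 = 7.0588; K_W = (4C−1)/(4C−4)+0.615/C = 1.2109
τ_max = K_W·8FD/(πd³) = 1.2109·185.65 = 224.81 MPa
τ_max > 149 MPa → exceeds allowable

(a) 21 coils; (b) NO, τ_max = 225 MPa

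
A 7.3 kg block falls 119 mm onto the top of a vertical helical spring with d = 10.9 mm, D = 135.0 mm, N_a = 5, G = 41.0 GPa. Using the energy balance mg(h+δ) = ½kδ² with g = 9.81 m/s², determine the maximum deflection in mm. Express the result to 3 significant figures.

k = Gd⁴/(8D³N_a) = (41.0×10³)(10.9⁴)/(8·135.0³·5) = 5.8807 N/mm
W = mg = 7.3 × 9.81 = 71.613 N
½kδ² − Wδ − Wh = 0 → δ = (W + √(W² + 2kWh))/k
δ = (71.613 + √(5128.4 + 100230))/5.8807 = (71.613 + 324.59)/5.8807 = 67.373 mm

67.4 mm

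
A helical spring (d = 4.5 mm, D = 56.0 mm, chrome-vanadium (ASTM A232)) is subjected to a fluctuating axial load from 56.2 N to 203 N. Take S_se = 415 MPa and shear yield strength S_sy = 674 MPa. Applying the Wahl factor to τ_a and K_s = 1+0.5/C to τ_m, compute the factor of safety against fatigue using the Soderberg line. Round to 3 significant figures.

C = D/d = 56.0/4.5 = 12.4444; K_W = (4C−1)/(4C−4)+0.615/C = 1.1150; K_s = 1+0.5/C = 1.0402
F_a = (F_max−F_min)/2 = 73.4 N; F_m = (F_max+F_min)/2 = 129.6 N
τ_a = K_W·8F_aD/(πd³) = 1.1150 × 114.86 = 128.07 MPa
τ_m = K_s·8F_mD/(πd³) = 1.0402 × 202.81 = 210.96 MPa
Soderberg: 1/n_f = τ_a/S_se + τ_m/S_sy = 128.07/415 + 210.96/674 = 0.30860 + 0.31300 = 0.6216
n_f = 1/0.6216 = 1.609

1.61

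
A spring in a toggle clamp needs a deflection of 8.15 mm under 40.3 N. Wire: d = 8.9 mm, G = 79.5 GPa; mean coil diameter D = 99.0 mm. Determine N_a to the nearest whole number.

Required rate k = F/δ = 40.3/8.15 = 4.9448 N/mm
N_a = Gd⁴/(8D³k) = (79.5×10³ × 8.9⁴)/(8 × 99.0³ × 4.9448)
    = 4.98801e+08 / 3.83834e+07 = 13 → 13 coils

13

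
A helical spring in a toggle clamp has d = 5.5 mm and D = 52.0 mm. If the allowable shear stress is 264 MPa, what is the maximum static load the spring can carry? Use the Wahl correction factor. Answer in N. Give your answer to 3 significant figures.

C = D/d = 52.0/5.5 = 9.4545
K_W = (4C−1)/(4C−4) + 0.615/C = 36.818/33.818 + 0.0650 = 1.1538
τ_max = K·8FD/(πd³) → F_max = τ_allow·πd³/(8DK)
F_max = 264·π·5.5³/(8·52.0·1.1538) = 1.3799e+05/479.96 = 287.5 N

287 N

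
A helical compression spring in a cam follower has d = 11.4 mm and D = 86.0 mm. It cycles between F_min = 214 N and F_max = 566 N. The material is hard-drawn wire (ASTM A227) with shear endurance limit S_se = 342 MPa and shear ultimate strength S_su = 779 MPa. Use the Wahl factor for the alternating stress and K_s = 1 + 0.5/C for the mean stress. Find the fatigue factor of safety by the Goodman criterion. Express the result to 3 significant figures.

5.89

C = D/d = 86.0/11.4 = 7.5439; K_W = (4C−1)/(4C−4)+0.615/C = 1.1961; K_s = 1+0.5/C = 1.0663
F_a = (F_max−F_min)/2 = 176 N; F_m = (F_max+F_min)/2 = 390 N
τ_a = K_W·8F_aD/(πd³) = 1.1961 × 26.016 = 31.118 MPa
τ_m = K_s·8F_mD/(πd³) = 1.0663 × 57.649 = 61.469 MPa
Goodman: 1/n_f = τ_a/S_se + τ_m/S_su = 31.118/342 + 61.469/779 = 0.09099 + 0.07891 = 0.1699
n_f = 1/0.1699 = 5.886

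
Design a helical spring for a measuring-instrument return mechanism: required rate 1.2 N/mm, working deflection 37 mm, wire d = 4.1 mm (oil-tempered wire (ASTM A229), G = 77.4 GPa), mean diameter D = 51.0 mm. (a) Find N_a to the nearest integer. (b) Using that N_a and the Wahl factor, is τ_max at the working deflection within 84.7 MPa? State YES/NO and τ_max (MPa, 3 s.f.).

(a) 17 coils; (b) NO, τ_max = 94.2 MPa

N_a = Gd⁴/(8D³k) = (77.4×10³)(4.1⁴)/(8·51.0³·1.2) = 17.17 → N_a = 17
Actual rate k = Gd⁴/(8D³·17) = 1.2123 N/mm
Working load F = kδ = 1.2123·37 = 44.857 N
C = 51.0/4.1 = 12.4390; K_W = (4C−1)/(4C−4)+0.615/C = 1.1150
τ_max = K_W·8FD/(πd³) = 1.1150·84.525 = 94.246 MPa
τ_max > 84.7 MPa → exceeds allowable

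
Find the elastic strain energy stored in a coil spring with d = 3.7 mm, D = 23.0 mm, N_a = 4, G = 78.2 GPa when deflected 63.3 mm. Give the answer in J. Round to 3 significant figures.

75.4 J

k = Gd⁴/(8D³N_a) = (78.2×10³)(3.7⁴)/(8·23.0³·4) = 37.643 N/mm
U = ½kδ² = 0.5 × 37.643 × 63.3² = 75415 N·mm = 75.415 J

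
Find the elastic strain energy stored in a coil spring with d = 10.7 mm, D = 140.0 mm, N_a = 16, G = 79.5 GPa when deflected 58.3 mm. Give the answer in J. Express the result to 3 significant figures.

k = Gd⁴/(8D³N_a) = (79.5×10³)(10.7⁴)/(8·140.0³·16) = 2.9669 N/mm
U = ½kδ² = 0.5 × 2.9669 × 58.3² = 5042.1 N·mm = 5.0421 J

5.04 J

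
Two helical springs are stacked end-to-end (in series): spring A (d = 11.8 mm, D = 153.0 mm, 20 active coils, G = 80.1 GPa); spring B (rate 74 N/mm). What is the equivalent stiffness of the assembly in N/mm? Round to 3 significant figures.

k_A = Gd⁴/(8D³N_a) = (80.1×10³)(11.8⁴)/(8·153.0³·20) = 2.71 N/mm
Series: 1/k_eq = 1/2.71 + 1/74 = 0.38252; k_eq = 2.6142 N/mm

2.61 N/mm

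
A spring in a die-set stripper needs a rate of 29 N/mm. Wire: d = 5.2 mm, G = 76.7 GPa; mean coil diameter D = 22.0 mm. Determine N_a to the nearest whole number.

23

N_a = Gd⁴/(8D³k) = (76.7×10³ × 5.2⁴)/(8 × 22.0³ × 29)
    = 5.60801e+07 / 2.47034e+06 = 22.7 → 23 coils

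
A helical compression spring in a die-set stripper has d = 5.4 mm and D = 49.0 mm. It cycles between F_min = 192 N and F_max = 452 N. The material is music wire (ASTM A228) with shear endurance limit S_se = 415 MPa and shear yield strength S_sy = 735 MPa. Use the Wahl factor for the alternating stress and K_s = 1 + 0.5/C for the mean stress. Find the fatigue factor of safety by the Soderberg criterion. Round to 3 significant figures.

C = D/d = 49.0/5.4 = 9.0741; K_W = (4C−1)/(4C−4)+0.615/C = 1.1607; K_s = 1+0.5/C = 1.0551
F_a = (F_max−F_min)/2 = 130 N; F_m = (F_max+F_min)/2 = 322 N
τ_a = K_W·8F_aD/(πd³) = 1.1607 × 103.01 = 119.57 MPa
τ_m = K_s·8F_mD/(πd³) = 1.0551 × 255.16 = 269.22 MPa
Soderberg: 1/n_f = τ_a/S_se + τ_m/S_sy = 119.57/415 + 269.22/735 = 0.28811 + 0.36628 = 0.65439
n_f = 1/0.65439 = 1.528

1.53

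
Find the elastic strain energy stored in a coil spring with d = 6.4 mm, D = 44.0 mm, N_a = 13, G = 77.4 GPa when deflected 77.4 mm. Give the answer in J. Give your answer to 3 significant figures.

43.9 J

k = Gd⁴/(8D³N_a) = (77.4×10³)(6.4⁴)/(8·44.0³·13) = 14.658 N/mm
U = ½kδ² = 0.5 × 14.658 × 77.4² = 43906 N·mm = 43.906 J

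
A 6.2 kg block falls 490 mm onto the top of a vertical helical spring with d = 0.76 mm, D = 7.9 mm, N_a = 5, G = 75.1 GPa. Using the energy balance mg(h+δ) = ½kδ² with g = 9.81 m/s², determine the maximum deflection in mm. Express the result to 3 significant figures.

270 mm

k = Gd⁴/(8D³N_a) = (75.1×10³)(0.76⁴)/(8·7.9³·5) = 1.2704 N/mm
W = mg = 6.2 × 9.81 = 60.822 N
½kδ² − Wδ − Wh = 0 → δ = (W + √(W² + 2kWh))/k
δ = (60.822 + √(3699.3 + 75725.1))/1.2704 = (60.822 + 281.82)/1.2704 = 269.71 mm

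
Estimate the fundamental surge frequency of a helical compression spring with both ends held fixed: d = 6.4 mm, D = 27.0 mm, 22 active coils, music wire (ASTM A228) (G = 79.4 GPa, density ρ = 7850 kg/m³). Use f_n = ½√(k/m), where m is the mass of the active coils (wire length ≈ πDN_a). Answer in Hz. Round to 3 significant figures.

143 Hz

k = Gd⁴/(8D³N_a) = (79.4×10³)(6.4⁴)/(8·27.0³·22) = 38.454 N/mm = 38454 N/m
Wire length L = πDN_a = π·27.0·22 = 1866.1 mm
m = ρ·(πd²/4)·L = 7850 × 32.17×10⁻⁶ m² × 1.8661 m = 0.47125 kg
f_n = ½√(k/m) = 0.5·√(38454/0.47125) = 0.5·√(81598) = 142.83 Hz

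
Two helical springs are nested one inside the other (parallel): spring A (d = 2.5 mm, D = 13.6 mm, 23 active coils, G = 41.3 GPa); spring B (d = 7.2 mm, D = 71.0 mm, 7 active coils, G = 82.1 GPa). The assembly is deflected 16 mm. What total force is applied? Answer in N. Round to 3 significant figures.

k_A = Gd⁴/(8D³N_a) = (41.3×10³)(2.5⁴)/(8·13.6³·23) = 3.4856 N/mm
k_B = Gd⁴/(8D³N_a) = (82.1×10³)(7.2⁴)/(8·71.0³·7) = 11.008 N/mm
Parallel: k_eq = 3.4856 + 11.008 = 14.494 N/mm
F = k_eq·δ = 14.494·16 = 231.9 N

232 N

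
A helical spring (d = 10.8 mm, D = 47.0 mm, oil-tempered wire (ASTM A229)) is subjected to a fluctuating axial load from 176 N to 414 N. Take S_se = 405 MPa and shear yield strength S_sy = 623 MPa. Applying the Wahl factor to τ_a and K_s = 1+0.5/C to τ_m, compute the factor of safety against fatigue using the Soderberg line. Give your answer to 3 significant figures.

C = D/d = 47.0/10.8 = 4.3519; K_W = (4C−1)/(4C−4)+0.615/C = 1.3651; K_s = 1+0.5/C = 1.1149
F_a = (F_max−F_min)/2 = 119 N; F_m = (F_max+F_min)/2 = 295 N
τ_a = K_W·8F_aD/(πd³) = 1.3651 × 11.306 = 15.434 MPa
τ_m = K_s·8F_mD/(πd³) = 1.1149 × 28.028 = 31.248 MPa
Soderberg: 1/n_f = τ_a/S_se + τ_m/S_sy = 15.434/405 + 31.248/623 = 0.03811 + 0.05016 = 0.088265
n_f = 1/0.088265 = 11.33

11.3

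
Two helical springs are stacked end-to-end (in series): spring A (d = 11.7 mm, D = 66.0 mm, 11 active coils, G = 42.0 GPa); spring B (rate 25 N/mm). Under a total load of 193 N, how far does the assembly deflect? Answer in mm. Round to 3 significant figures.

13.9 mm

k_A = Gd⁴/(8D³N_a) = (42.0×10³)(11.7⁴)/(8·66.0³·11) = 31.108 N/mm
Series: 1/k_eq = 1/31.108 + 1/25 = 0.072146; k_eq = 13.861 N/mm
δ = F/k_eq = 193/13.861 = 13.924 mm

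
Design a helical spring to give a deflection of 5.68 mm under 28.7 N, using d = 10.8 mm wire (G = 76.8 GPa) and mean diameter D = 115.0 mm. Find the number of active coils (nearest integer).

17

Required rate k = F/δ = 28.7/5.68 = 5.0528 N/mm
N_a = Gd⁴/(8D³k) = (76.8×10³ × 10.8⁴)/(8 × 115.0³ × 5.0528)
    = 1.04486e+09 / 6.14776e+07 = 17 → 17 coils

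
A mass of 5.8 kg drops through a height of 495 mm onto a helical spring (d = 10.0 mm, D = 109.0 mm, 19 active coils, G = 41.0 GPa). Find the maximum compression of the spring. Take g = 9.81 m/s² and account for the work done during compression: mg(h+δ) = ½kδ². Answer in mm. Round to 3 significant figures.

k = Gd⁴/(8D³N_a) = (41.0×10³)(10.0⁴)/(8·109.0³·19) = 2.0829 N/mm
W = mg = 5.8 × 9.81 = 56.898 N
½kδ² − Wδ − Wh = 0 → δ = (W + √(W² + 2kWh))/k
δ = (56.898 + √(3237.4 + 117326))/2.0829 = (56.898 + 347.22)/2.0829 = 194.02 mm

194 mm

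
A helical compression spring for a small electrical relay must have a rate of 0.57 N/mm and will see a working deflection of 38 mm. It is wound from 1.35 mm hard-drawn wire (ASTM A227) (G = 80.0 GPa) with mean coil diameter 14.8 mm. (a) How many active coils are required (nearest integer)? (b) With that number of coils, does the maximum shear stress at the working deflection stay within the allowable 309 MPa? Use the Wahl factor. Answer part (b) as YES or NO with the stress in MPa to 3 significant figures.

N_a = Gd⁴/(8D³k) = (80.0×10³)(1.35⁴)/(8·14.8³·0.57) = 17.98 → N_a = 18
Actual rate k = Gd⁴/(8D³·18) = 0.56922 N/mm
Working load F = kδ = 0.56922·38 = 21.63 N
C = 14.8/1.35 = 10.9630; K_W = (4C−1)/(4C−4)+0.615/C = 1.1314
τ_max = K_W·8FD/(πd³) = 1.1314·331.33 = 374.86 MPa
τ_max > 309 MPa → exceeds allowable

(a) 18 coils; (b) NO, τ_max = 375 MPa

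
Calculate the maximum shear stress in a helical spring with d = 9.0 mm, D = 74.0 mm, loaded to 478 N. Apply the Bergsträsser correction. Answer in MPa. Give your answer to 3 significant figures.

Spring index C = D/d = 74.0/9.0 = 8.2222
K_B = (4C+2)/(4C−3) = 34.889/29.889 = 1.1673
τ₀ = 8FD/(πd³) = 8·478·74.0/(π·9.0³) = 282976/2290.2 = 123.56 MPa
τ_max = K·τ₀ = 1.1673 × 123.56 = 144.23 MPa

144 MPa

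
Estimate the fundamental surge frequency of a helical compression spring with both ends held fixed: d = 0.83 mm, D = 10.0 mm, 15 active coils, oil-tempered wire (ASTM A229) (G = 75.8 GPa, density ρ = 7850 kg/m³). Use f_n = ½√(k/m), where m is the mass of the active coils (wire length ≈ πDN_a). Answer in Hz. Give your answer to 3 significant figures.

194 Hz

k = Gd⁴/(8D³N_a) = (75.8×10³)(0.83⁴)/(8·10.0³·15) = 0.29978 N/mm = 299.78 N/m
Wire length L = πDN_a = π·10.0·15 = 471.24 mm
m = ρ·(πd²/4)·L = 7850 × 0.54106×10⁻⁶ m² × 0.47124 m = 0.0020015 kg
f_n = ½√(k/m) = 0.5·√(299.78/0.0020015) = 0.5·√(1.4978e+05) = 193.5 Hz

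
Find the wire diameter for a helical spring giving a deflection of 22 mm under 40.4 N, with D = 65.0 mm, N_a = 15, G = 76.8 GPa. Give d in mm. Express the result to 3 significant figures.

Required rate k = F/δ = 40.4/22 = 1.8364 N/mm
d = (8D³N_a·k / G)^(1/4) = (8·65.0³·15·1.8364 / (76.8×10³))^0.25
  = (787.99)^0.25 = 5.2982 mm

5.30 mm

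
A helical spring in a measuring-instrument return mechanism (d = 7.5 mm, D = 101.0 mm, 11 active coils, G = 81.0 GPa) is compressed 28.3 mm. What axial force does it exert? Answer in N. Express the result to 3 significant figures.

80.0 N

k = Gd⁴/(8D³N_a) = (81.0×10³)(7.5⁴)/(8·101.0³·11) = 2.8267 N/mm
F = k·δ = 2.8267 × 28.3 = 79.996 N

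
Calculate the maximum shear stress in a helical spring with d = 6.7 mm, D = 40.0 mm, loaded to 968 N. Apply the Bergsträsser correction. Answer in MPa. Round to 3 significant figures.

Spring index C = D/d = 40.0/6.7 = 5.9701
K_B = (4C+2)/(4C−3) = 25.881/20.881 = 1.2395
τ₀ = 8FD/(πd³) = 8·968·40.0/(π·6.7³) = 309760/944.87 = 327.83 MPa
τ_max = K·τ₀ = 1.2395 × 327.83 = 406.33 MPa

406 MPa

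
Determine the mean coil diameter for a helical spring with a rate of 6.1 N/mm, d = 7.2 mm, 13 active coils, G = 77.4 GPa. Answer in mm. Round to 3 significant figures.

69.0 mm

D = (Gd⁴/(8N_a·k))^(1/3) = (77.4×10³·7.2⁴/(8·13·6.1))^(1/3)
  = (327875)^(1/3) = 68.9556 mm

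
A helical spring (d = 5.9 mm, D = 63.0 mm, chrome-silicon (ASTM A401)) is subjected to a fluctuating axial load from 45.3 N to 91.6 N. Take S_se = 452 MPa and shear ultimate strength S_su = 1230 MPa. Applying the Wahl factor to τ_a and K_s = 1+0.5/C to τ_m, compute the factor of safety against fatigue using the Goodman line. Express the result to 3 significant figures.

C = D/d = 63.0/5.9 = 10.6780; K_W = (4C−1)/(4C−4)+0.615/C = 1.1351; K_s = 1+0.5/C = 1.0468
F_a = (F_max−F_min)/2 = 23.15 N; F_m = (F_max+F_min)/2 = 68.45 N
τ_a = K_W·8F_aD/(πd³) = 1.1351 × 18.083 = 20.526 MPa
τ_m = K_s·8F_mD/(πd³) = 1.0468 × 53.469 = 55.972 MPa
Goodman: 1/n_f = τ_a/S_se + τ_m/S_su = 20.526/452 + 55.972/1230 = 0.04541 + 0.04551 = 0.090918
n_f = 1/0.090918 = 11

11.0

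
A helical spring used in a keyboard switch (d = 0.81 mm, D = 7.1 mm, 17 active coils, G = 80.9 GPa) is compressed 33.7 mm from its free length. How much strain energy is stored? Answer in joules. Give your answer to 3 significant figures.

0.406 J

k = Gd⁴/(8D³N_a) = (80.9×10³)(0.81⁴)/(8·7.1³·17) = 0.71544 N/mm
U = ½kδ² = 0.5 × 0.71544 × 33.7² = 406.26 N·mm = 0.40626 J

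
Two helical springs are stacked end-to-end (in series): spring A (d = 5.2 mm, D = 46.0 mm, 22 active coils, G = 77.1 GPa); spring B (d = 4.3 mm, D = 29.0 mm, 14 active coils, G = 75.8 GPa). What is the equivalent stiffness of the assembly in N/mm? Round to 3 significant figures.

2.44 N/mm

k_A = Gd⁴/(8D³N_a) = (77.1×10³)(5.2⁴)/(8·46.0³·22) = 3.2906 N/mm
k_B = Gd⁴/(8D³N_a) = (75.8×10³)(4.3⁴)/(8·29.0³·14) = 9.487 N/mm
Series: 1/k_eq = 1/3.2906 + 1/9.487 = 0.4093; k_eq = 2.4432 N/mm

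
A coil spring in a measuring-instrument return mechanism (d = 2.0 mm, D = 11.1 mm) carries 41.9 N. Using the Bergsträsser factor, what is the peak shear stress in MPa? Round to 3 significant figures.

Spring index C = D/d = 11.1/2.0 = 5.5500
K_B = (4C+2)/(4C−3) = 24.200/19.200 = 1.2604
τ₀ = 8FD/(πd³) = 8·41.9·11.1/(π·2.0³) = 3720.72/25.133 = 148.04 MPa
τ_max = K·τ₀ = 1.2604 × 148.04 = 186.6 MPa

187 MPa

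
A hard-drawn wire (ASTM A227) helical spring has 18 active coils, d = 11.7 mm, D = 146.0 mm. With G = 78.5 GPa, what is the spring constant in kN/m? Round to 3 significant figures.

3.28 kN/m

k = Gd⁴/(8D³N_a) = (78.5×10³ × 11.7⁴) / (8 × 146.0³ × 18)
  = 1.471e+09 / 4.48148e+08 = 3.2824 N/mm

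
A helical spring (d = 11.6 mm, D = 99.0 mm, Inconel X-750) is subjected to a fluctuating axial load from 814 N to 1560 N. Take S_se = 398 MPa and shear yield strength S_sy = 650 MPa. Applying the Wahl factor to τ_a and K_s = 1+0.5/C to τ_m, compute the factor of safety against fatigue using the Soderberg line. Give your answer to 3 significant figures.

2.04

C = D/d = 99.0/11.6 = 8.5345; K_W = (4C−1)/(4C−4)+0.615/C = 1.1716; K_s = 1+0.5/C = 1.0586
F_a = (F_max−F_min)/2 = 373 N; F_m = (F_max+F_min)/2 = 1187 N
τ_a = K_W·8F_aD/(πd³) = 1.1716 × 60.243 = 70.581 MPa
τ_m = K_s·8F_mD/(πd³) = 1.0586 × 191.71 = 202.94 MPa
Soderberg: 1/n_f = τ_a/S_se + τ_m/S_sy = 70.581/398 + 202.94/650 = 0.17734 + 0.31222 = 0.48956
n_f = 1/0.48956 = 2.043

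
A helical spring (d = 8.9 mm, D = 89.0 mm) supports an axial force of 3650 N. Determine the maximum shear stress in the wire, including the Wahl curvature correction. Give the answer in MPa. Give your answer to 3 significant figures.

1340 MPa

Spring index C = D/d = 89.0/8.9 = 10.0000
K_W = (4C−1)/(4C−4) + 0.615/C = 39.000/36.000 + 0.0615 = 1.1448
τ₀ = 8FD/(πd³) = 8·3650·89.0/(π·8.9³) = 2.5988e+06/2214.7 = 1173.4 MPa
τ_max = K·τ₀ = 1.1448 × 1173.4 = 1343.4 MPa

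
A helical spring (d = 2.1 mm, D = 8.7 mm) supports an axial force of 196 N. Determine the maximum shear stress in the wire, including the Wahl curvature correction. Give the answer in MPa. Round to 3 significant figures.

Spring index C = D/d = 8.7/2.1 = 4.1429
K_W = (4C−1)/(4C−4) + 0.615/C = 15.571/12.571 + 0.1484 = 1.3871
τ₀ = 8FD/(πd³) = 8·196·8.7/(π·2.1³) = 13641.6/29.094 = 468.88 MPa
τ_max = K·τ₀ = 1.3871 × 468.88 = 650.37 MPa

650 MPa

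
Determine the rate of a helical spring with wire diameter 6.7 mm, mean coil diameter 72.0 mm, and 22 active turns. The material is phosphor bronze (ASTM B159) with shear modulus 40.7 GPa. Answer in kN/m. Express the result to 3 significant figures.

1.25 kN/m

k = Gd⁴/(8D³N_a) = (40.7×10³ × 6.7⁴) / (8 × 72.0³ × 22)
  = 8.20151e+07 / 6.56916e+07 = 1.2485 N/mm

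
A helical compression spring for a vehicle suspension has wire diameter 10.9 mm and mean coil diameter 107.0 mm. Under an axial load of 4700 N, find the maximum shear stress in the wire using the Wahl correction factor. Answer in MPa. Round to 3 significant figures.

Spring index C = D/d = 107.0/10.9 = 9.8165
K_W = (4C−1)/(4C−4) + 0.615/C = 38.266/35.266 + 0.0626 = 1.1477
τ₀ = 8FD/(πd³) = 8·4700·107.0/(π·10.9³) = 4.0232e+06/4068.5 = 988.88 MPa
τ_max = K·τ₀ = 1.1477 × 988.88 = 1135 MPa

1130 MPa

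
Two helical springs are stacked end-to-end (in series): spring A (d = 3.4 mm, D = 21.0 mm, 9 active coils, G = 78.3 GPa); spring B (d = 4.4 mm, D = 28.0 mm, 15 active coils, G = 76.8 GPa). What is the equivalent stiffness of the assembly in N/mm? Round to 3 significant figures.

k_A = Gd⁴/(8D³N_a) = (78.3×10³)(3.4⁴)/(8·21.0³·9) = 15.692 N/mm
k_B = Gd⁴/(8D³N_a) = (76.8×10³)(4.4⁴)/(8·28.0³·15) = 10.927 N/mm
Series: 1/k_eq = 1/15.692 + 1/10.927 = 0.15524; k_eq = 6.4417 N/mm

6.44 N/mm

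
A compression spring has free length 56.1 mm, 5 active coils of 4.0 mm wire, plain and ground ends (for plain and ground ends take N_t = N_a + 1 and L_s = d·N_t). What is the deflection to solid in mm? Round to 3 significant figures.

32.1 mm

N_t = 6; L_s = 4.0·6 = 24 mm
δ_solid = L₀ − L_s = 56.1 − 24 = 32.1 mm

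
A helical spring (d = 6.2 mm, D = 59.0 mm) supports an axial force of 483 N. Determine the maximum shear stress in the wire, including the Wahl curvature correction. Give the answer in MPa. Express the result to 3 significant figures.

Spring index C = D/d = 59.0/6.2 = 9.5161
K_W = (4C−1)/(4C−4) + 0.615/C = 37.065/34.065 + 0.0646 = 1.1527
τ₀ = 8FD/(πd³) = 8·483·59.0/(π·6.2³) = 227976/748.73 = 304.48 MPa
τ_max = K·τ₀ = 1.1527 × 304.48 = 350.98 MPa

351 MPa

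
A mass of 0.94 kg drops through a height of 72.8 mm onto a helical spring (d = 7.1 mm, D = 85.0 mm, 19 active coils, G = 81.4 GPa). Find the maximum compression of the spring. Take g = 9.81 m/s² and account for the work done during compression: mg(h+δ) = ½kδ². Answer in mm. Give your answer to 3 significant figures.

29.1 mm

k = Gd⁴/(8D³N_a) = (81.4×10³)(7.1⁴)/(8·85.0³·19) = 2.2159 N/mm
W = mg = 0.94 × 9.81 = 9.2214 N
½kδ² − Wδ − Wh = 0 → δ = (W + √(W² + 2kWh))/k
δ = (9.2214 + √(85.034 + 2975.2))/2.2159 = (9.2214 + 55.319)/2.2159 = 29.126 mm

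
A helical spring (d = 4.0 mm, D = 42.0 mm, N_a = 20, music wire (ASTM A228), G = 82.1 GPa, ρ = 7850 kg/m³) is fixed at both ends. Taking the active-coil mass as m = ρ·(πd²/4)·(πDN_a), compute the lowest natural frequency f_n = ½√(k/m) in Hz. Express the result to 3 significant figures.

k = Gd⁴/(8D³N_a) = (82.1×10³)(4.0⁴)/(8·42.0³·20) = 1.773 N/mm = 1773 N/m
Wire length L = πDN_a = π·42.0·20 = 2638.9 mm
m = ρ·(πd²/4)·L = 7850 × 12.566×10⁻⁶ m² × 2.6389 m = 0.26032 kg
f_n = ½√(k/m) = 0.5·√(1773/0.26032) = 0.5·√(6810.9) = 41.264 Hz

41.3 Hz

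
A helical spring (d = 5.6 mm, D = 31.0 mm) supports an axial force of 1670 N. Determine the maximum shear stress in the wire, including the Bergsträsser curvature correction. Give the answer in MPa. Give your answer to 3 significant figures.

947 MPa

Spring index C = D/d = 31.0/5.6 = 5.5357
K_B = (4C+2)/(4C−3) = 24.143/19.143 = 1.2612
τ₀ = 8FD/(πd³) = 8·1670·31.0/(π·5.6³) = 414160/551.71 = 750.68 MPa
τ_max = K·τ₀ = 1.2612 × 750.68 = 946.75 MPa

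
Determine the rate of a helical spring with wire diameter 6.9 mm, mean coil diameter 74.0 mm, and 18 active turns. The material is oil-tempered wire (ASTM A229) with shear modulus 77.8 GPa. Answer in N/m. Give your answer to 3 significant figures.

k = Gd⁴/(8D³N_a) = (77.8×10³ × 6.9⁴) / (8 × 74.0³ × 18)
  = 1.7635e+08 / 5.83523e+07 = 3.0222 N/mm = 3022.2 N/m

3020 N/m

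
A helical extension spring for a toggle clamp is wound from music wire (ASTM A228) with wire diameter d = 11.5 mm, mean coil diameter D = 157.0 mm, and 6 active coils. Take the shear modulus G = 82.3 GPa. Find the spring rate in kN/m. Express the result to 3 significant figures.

k = Gd⁴/(8D³N_a) = (82.3×10³ × 11.5⁴) / (8 × 157.0³ × 6)
  = 1.43943e+09 / 1.85755e+08 = 7.7491 N/mm

7.75 kN/m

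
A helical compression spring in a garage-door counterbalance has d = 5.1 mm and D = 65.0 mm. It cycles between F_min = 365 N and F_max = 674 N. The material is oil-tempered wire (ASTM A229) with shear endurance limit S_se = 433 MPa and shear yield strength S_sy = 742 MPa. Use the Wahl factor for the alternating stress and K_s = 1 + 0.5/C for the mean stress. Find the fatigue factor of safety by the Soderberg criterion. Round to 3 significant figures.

C = D/d = 65.0/5.1 = 12.7451; K_W = (4C−1)/(4C−4)+0.615/C = 1.1121; K_s = 1+0.5/C = 1.0392
F_a = (F_max−F_min)/2 = 154.5 N; F_m = (F_max+F_min)/2 = 519.5 N
τ_a = K_W·8F_aD/(πd³) = 1.1121 × 192.78 = 214.4 MPa
τ_m = K_s·8F_mD/(πd³) = 1.0392 × 648.23 = 673.66 MPa
Soderberg: 1/n_f = τ_a/S_se + τ_m/S_sy = 214.4/433 + 673.66/742 = 0.49514 + 0.90790 = 1.403
n_f = 1/1.403 = 0.7127

0.713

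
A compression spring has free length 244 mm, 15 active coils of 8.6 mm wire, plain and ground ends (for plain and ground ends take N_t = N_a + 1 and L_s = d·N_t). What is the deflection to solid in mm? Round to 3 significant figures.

106 mm

N_t = 16; L_s = 8.6·16 = 137.6 mm
δ_solid = L₀ − L_s = 244 − 137.6 = 106.4 mm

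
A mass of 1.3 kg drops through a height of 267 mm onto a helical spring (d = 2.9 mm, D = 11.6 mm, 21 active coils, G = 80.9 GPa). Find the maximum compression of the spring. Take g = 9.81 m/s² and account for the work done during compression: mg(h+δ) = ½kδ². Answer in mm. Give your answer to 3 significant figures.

18.3 mm

k = Gd⁴/(8D³N_a) = (80.9×10³)(2.9⁴)/(8·11.6³·21) = 21.82 N/mm
W = mg = 1.3 × 9.81 = 12.753 N
½kδ² − Wδ − Wh = 0 → δ = (W + √(W² + 2kWh))/k
δ = (12.753 + √(162.64 + 148597))/21.82 = (12.753 + 385.69)/21.82 = 18.261 mm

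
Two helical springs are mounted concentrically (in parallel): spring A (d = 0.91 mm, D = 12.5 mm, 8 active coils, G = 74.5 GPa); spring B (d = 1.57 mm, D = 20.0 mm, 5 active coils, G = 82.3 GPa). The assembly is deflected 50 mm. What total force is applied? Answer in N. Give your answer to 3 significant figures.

k_A = Gd⁴/(8D³N_a) = (74.5×10³)(0.91⁴)/(8·12.5³·8) = 0.40871 N/mm
k_B = Gd⁴/(8D³N_a) = (82.3×10³)(1.57⁴)/(8·20.0³·5) = 1.5626 N/mm
Parallel: k_eq = 0.40871 + 1.5626 = 1.9713 N/mm
F = k_eq·δ = 1.9713·50 = 98.565 N

98.6 N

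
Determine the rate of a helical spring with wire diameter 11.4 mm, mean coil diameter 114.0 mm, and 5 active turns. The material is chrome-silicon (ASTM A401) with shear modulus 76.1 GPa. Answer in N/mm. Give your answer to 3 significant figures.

21.7 N/mm

k = Gd⁴/(8D³N_a) = (76.1×10³ × 11.4⁴) / (8 × 114.0³ × 5)
  = 1.2853e+09 / 5.92618e+07 = 21.689 N/mm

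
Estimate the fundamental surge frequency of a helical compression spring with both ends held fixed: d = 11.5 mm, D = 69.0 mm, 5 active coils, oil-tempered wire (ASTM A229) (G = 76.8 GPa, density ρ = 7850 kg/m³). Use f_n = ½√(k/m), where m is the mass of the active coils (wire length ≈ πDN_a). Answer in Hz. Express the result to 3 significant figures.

170 Hz

k = Gd⁴/(8D³N_a) = (76.8×10³)(11.5⁴)/(8·69.0³·5) = 102.22 N/mm = 1.0222e+05 N/m
Wire length L = πDN_a = π·69.0·5 = 1083.8 mm
m = ρ·(πd²/4)·L = 7850 × 103.87×10⁻⁶ m² × 1.0838 m = 0.88374 kg
f_n = ½√(k/m) = 0.5·√(1.0222e+05/0.88374) = 0.5·√(1.1567e+05) = 170.05 Hz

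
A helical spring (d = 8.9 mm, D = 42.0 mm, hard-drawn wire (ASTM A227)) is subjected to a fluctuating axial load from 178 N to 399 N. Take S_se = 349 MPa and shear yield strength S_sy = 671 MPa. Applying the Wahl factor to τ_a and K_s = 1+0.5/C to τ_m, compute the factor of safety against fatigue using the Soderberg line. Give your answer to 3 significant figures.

7.35

C = D/d = 42.0/8.9 = 4.7191; K_W = (4C−1)/(4C−4)+0.615/C = 1.3320; K_s = 1+0.5/C = 1.1060
F_a = (F_max−F_min)/2 = 110.5 N; F_m = (F_max+F_min)/2 = 288.5 N
τ_a = K_W·8F_aD/(πd³) = 1.3320 × 16.764 = 22.33 MPa
τ_m = K_s·8F_mD/(πd³) = 1.1060 × 43.769 = 48.406 MPa
Soderberg: 1/n_f = τ_a/S_se + τ_m/S_sy = 22.33/349 + 48.406/671 = 0.06398 + 0.07214 = 0.13612
n_f = 1/0.13612 = 7.346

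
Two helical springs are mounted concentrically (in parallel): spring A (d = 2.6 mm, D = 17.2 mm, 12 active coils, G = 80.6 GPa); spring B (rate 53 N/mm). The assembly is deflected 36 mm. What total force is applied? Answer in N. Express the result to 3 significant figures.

2180 N

k_A = Gd⁴/(8D³N_a) = (80.6×10³)(2.6⁴)/(8·17.2³·12) = 7.54 N/mm
Parallel: k_eq = 7.54 + 53 = 60.54 N/mm
F = k_eq·δ = 60.54·36 = 2179.4 N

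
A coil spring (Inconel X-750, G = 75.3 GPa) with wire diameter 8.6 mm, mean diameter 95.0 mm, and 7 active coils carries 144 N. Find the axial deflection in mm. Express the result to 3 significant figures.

16.8 mm

k = Gd⁴/(8D³N_a) = (75.3×10³)(8.6⁴)/(8·95.0³·7) = 8.5789 N/mm
δ = F/k = 144 / 8.5789 = 16.785 mm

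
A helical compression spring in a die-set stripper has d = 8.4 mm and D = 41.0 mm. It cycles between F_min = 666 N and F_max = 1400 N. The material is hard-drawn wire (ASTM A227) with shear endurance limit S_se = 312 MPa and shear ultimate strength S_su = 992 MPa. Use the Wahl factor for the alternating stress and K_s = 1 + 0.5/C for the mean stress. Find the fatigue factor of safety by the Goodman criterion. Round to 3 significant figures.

2.10

C = D/d = 41.0/8.4 = 4.8810; K_W = (4C−1)/(4C−4)+0.615/C = 1.3193; K_s = 1+0.5/C = 1.1024
F_a = (F_max−F_min)/2 = 367 N; F_m = (F_max+F_min)/2 = 1033 N
τ_a = K_W·8F_aD/(πd³) = 1.3193 × 64.648 = 85.286 MPa
τ_m = K_s·8F_mD/(πd³) = 1.1024 × 181.96 = 200.6 MPa
Goodman: 1/n_f = τ_a/S_se + τ_m/S_su = 85.286/312 + 200.6/992 = 0.27335 + 0.20222 = 0.47558
n_f = 1/0.47558 = 2.103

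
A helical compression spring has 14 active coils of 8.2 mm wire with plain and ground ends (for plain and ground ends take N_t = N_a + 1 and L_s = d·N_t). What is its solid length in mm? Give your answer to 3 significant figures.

plain and ground ends: N_t = N_a + 1 = 14 + 1 = 15
L_s = d·N_t = 8.2 × 15 = 123 mm

123 mm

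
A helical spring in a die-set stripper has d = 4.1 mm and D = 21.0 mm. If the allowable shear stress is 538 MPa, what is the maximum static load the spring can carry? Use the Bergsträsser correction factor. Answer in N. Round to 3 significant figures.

C = D/d = 21.0/4.1 = 5.1220
K_B = (4C+2)/(4C−3) = 22.488/17.488 = 1.2859
τ_max = K·8FD/(πd³) → F_max = τ_allow·πd³/(8DK)
F_max = 538·π·4.1³/(8·21.0·1.2859) = 1.1649e+05/216.03 = 539.22 N

539 N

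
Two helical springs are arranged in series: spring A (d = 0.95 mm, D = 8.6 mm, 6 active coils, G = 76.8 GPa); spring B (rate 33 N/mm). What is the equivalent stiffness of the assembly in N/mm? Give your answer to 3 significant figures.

k_A = Gd⁴/(8D³N_a) = (76.8×10³)(0.95⁴)/(8·8.6³·6) = 2.0489 N/mm
Series: 1/k_eq = 1/2.0489 + 1/33 = 0.51837; k_eq = 1.9291 N/mm

1.93 N/mm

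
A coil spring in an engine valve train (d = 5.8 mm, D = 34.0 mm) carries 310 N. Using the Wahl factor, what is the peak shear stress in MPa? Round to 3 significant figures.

Spring index C = D/d = 34.0/5.8 = 5.8621
K_W = (4C−1)/(4C−4) + 0.615/C = 22.448/19.448 + 0.1049 = 1.2592
τ₀ = 8FD/(πd³) = 8·310·34.0/(π·5.8³) = 84320/612.96 = 137.56 MPa
τ_max = K·τ₀ = 1.2592 × 137.56 = 173.21 MPa

173 MPa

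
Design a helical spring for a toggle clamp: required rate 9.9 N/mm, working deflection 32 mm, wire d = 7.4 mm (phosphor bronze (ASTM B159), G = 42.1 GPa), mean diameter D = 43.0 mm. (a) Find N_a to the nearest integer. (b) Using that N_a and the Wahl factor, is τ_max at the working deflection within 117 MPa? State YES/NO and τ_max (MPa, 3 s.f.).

N_a = Gd⁴/(8D³k) = (42.1×10³)(7.4⁴)/(8·43.0³·9.9) = 20.05 → N_a = 20
Actual rate k = Gd⁴/(8D³·20) = 9.9239 N/mm
Working load F = kδ = 9.9239·32 = 317.57 N
C = 43.0/7.4 = 5.8108; K_W = (4C−1)/(4C−4)+0.615/C = 1.2617
τ_max = K_W·8FD/(πd³) = 1.2617·85.812 = 108.27 MPa
τ_max ≤ 117 MPa → acceptable

(a) 20 coils; (b) YES, τ_max = 108 MPa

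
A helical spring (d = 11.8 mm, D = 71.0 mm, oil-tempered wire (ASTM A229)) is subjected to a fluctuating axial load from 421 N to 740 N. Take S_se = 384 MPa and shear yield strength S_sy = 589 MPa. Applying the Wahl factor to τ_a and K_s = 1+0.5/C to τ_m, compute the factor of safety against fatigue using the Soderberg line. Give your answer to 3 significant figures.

C = D/d = 71.0/11.8 = 6.0169; K_W = (4C−1)/(4C−4)+0.615/C = 1.2517; K_s = 1+0.5/C = 1.0831
F_a = (F_max−F_min)/2 = 159.5 N; F_m = (F_max+F_min)/2 = 580.5 N
τ_a = K_W·8F_aD/(πd³) = 1.2517 × 17.551 = 21.969 MPa
τ_m = K_s·8F_mD/(πd³) = 1.0831 × 63.878 = 69.187 MPa
Soderberg: 1/n_f = τ_a/S_se + τ_m/S_sy = 21.969/384 + 69.187/589 = 0.05721 + 0.11746 = 0.17468
n_f = 1/0.17468 = 5.725

5.72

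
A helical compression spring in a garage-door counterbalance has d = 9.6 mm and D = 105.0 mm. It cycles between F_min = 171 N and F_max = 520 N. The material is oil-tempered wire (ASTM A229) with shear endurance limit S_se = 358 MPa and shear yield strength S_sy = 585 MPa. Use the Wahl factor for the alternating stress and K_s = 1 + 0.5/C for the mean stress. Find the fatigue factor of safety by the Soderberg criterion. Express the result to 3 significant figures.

C = D/d = 105.0/9.6 = 10.9375; K_W = (4C−1)/(4C−4)+0.615/C = 1.1317; K_s = 1+0.5/C = 1.0457
F_a = (F_max−F_min)/2 = 174.5 N; F_m = (F_max+F_min)/2 = 345.5 N
τ_a = K_W·8F_aD/(πd³) = 1.1317 × 52.736 = 59.682 MPa
τ_m = K_s·8F_mD/(πd³) = 1.0457 × 104.42 = 109.19 MPa
Soderberg: 1/n_f = τ_a/S_se + τ_m/S_sy = 59.682/358 + 109.19/585 = 0.16671 + 0.18665 = 0.35336
n_f = 1/0.35336 = 2.83

2.83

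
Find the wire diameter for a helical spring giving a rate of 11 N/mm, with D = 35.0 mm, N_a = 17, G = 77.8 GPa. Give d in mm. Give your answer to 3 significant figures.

5.36 mm

d = (8D³N_a·k / G)^(1/4) = (8·35.0³·17·11 / (77.8×10³))^0.25
  = (824.43)^0.25 = 5.3584 mm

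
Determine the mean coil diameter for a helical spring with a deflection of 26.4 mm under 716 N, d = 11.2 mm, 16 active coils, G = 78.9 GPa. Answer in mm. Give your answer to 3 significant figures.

Required rate k = F/δ = 716/26.4 = 27.121 N/mm
D = (Gd⁴/(8N_a·k))^(1/3) = (78.9×10³·11.2⁴/(8·16·27.121))^(1/3)
  = (357627)^(1/3) = 70.9812 mm

71.0 mm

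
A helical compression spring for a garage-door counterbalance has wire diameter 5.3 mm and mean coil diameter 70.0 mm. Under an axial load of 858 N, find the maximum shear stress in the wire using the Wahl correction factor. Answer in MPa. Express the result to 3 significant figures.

1140 MPa

Spring index C = D/d = 70.0/5.3 = 13.2075
K_W = (4C−1)/(4C−4) + 0.615/C = 51.830/48.830 + 0.0466 = 1.1080
τ₀ = 8FD/(πd³) = 8·858·70.0/(π·5.3³) = 480480/467.71 = 1027.3 MPa
τ_max = K·τ₀ = 1.1080 × 1027.3 = 1138.3 MPa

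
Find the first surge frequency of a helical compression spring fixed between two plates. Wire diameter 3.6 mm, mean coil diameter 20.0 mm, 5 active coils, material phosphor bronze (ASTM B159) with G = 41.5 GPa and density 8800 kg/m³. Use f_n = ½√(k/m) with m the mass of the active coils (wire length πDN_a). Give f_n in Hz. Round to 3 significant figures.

k = Gd⁴/(8D³N_a) = (41.5×10³)(3.6⁴)/(8·20.0³·5) = 21.783 N/mm = 21783 N/m
Wire length L = πDN_a = π·20.0·5 = 314.16 mm
m = ρ·(πd²/4)·L = 8800 × 10.179×10⁻⁶ m² × 0.31416 m = 0.02814 kg
f_n = ½√(k/m) = 0.5·√(21783/0.02814) = 0.5·√(7.7407e+05) = 439.91 Hz

440 Hz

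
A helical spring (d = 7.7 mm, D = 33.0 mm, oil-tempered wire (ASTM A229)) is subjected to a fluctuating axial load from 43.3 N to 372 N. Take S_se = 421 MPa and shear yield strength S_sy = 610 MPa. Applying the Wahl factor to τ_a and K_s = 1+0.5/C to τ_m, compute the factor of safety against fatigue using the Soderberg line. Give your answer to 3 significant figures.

5.93

C = D/d = 33.0/7.7 = 4.2857; K_W = (4C−1)/(4C−4)+0.615/C = 1.3718; K_s = 1+0.5/C = 1.1167
F_a = (F_max−F_min)/2 = 164.35 N; F_m = (F_max+F_min)/2 = 207.65 N
τ_a = K_W·8F_aD/(πd³) = 1.3718 × 30.252 = 41.498 MPa
τ_m = K_s·8F_mD/(πd³) = 1.1167 × 38.222 = 42.681 MPa
Soderberg: 1/n_f = τ_a/S_se + τ_m/S_sy = 41.498/421 + 42.681/610 = 0.09857 + 0.06997 = 0.16854
n_f = 1/0.16854 = 5.933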